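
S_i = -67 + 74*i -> [-67, 7, 81, 155, 229]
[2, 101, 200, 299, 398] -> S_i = 2 + 99*i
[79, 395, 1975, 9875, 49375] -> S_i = 79*5^i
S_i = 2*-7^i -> [2, -14, 98, -686, 4802]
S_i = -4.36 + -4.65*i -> [-4.36, -9.01, -13.66, -18.31, -22.96]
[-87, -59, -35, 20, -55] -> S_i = Random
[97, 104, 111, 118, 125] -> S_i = 97 + 7*i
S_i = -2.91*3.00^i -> [-2.91, -8.73, -26.19, -78.57, -235.71]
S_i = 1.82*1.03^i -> [1.82, 1.87, 1.93, 1.99, 2.05]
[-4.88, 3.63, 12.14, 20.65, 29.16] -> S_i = -4.88 + 8.51*i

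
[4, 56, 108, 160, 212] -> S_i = 4 + 52*i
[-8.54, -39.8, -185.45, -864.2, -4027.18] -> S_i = -8.54*4.66^i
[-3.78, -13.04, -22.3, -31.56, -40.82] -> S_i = -3.78 + -9.26*i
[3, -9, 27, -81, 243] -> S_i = 3*-3^i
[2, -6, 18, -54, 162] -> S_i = 2*-3^i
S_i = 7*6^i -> [7, 42, 252, 1512, 9072]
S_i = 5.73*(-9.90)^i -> [5.73, -56.73, 561.6, -5559.81, 55042.15]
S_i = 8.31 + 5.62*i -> [8.31, 13.93, 19.55, 25.17, 30.79]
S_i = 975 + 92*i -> [975, 1067, 1159, 1251, 1343]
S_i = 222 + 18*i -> [222, 240, 258, 276, 294]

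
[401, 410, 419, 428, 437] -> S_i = 401 + 9*i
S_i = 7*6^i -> [7, 42, 252, 1512, 9072]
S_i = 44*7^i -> [44, 308, 2156, 15092, 105644]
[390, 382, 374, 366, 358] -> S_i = 390 + -8*i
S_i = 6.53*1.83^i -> [6.53, 11.95, 21.87, 40.02, 73.23]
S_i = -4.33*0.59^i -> [-4.33, -2.55, -1.51, -0.89, -0.52]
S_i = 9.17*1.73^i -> [9.17, 15.86, 27.44, 47.48, 82.14]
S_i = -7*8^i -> [-7, -56, -448, -3584, -28672]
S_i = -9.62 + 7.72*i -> [-9.62, -1.9, 5.82, 13.54, 21.26]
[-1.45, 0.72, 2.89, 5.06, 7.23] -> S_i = -1.45 + 2.17*i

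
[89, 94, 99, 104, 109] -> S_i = 89 + 5*i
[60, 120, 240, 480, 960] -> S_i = 60*2^i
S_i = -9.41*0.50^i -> [-9.41, -4.7, -2.35, -1.18, -0.59]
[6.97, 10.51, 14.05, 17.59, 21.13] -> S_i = 6.97 + 3.54*i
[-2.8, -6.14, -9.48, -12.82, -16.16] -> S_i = -2.80 + -3.34*i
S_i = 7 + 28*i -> [7, 35, 63, 91, 119]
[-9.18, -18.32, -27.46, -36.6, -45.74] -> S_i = -9.18 + -9.14*i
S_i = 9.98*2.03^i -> [9.98, 20.26, 41.13, 83.49, 169.48]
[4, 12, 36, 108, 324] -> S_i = 4*3^i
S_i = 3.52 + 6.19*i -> [3.52, 9.71, 15.9, 22.09, 28.28]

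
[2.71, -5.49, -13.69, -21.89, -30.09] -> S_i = 2.71 + -8.20*i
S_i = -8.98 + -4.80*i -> [-8.98, -13.78, -18.58, -23.38, -28.18]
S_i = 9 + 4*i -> [9, 13, 17, 21, 25]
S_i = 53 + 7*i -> [53, 60, 67, 74, 81]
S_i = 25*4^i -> [25, 100, 400, 1600, 6400]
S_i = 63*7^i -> [63, 441, 3087, 21609, 151263]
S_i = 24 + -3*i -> [24, 21, 18, 15, 12]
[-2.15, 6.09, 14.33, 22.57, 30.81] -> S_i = -2.15 + 8.24*i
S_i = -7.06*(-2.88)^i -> [-7.06, 20.33, -58.56, 168.65, -485.71]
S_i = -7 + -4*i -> [-7, -11, -15, -19, -23]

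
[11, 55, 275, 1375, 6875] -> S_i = 11*5^i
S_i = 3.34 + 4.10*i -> [3.34, 7.44, 11.54, 15.64, 19.74]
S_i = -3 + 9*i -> [-3, 6, 15, 24, 33]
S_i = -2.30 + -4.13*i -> [-2.3, -6.43, -10.56, -14.69, -18.82]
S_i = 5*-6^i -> [5, -30, 180, -1080, 6480]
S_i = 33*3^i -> [33, 99, 297, 891, 2673]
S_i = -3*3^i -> [-3, -9, -27, -81, -243]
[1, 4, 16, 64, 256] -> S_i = 1*4^i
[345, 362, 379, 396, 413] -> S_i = 345 + 17*i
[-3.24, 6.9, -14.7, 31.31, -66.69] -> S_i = -3.24*(-2.13)^i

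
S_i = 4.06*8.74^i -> [4.06, 35.48, 310.13, 2710.57, 23690.37]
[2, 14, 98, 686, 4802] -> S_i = 2*7^i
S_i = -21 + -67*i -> [-21, -88, -155, -222, -289]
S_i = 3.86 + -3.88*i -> [3.86, -0.02, -3.9, -7.78, -11.66]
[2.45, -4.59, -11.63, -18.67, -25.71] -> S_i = 2.45 + -7.04*i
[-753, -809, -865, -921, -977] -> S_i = -753 + -56*i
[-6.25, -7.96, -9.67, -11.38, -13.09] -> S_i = -6.25 + -1.71*i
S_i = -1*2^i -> [-1, -2, -4, -8, -16]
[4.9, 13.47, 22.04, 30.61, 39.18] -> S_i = 4.90 + 8.57*i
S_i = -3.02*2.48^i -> [-3.02, -7.49, -18.57, -46.06, -114.24]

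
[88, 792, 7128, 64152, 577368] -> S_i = 88*9^i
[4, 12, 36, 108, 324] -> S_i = 4*3^i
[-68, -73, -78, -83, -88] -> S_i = -68 + -5*i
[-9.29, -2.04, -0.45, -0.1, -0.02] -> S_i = -9.29*0.22^i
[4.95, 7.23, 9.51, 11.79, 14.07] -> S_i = 4.95 + 2.28*i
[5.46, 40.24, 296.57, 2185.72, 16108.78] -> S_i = 5.46*7.37^i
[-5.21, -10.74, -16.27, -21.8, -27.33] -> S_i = -5.21 + -5.53*i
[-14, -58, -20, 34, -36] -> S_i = Random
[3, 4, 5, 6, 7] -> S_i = 3 + 1*i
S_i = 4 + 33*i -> [4, 37, 70, 103, 136]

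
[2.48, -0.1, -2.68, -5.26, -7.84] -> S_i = 2.48 + -2.58*i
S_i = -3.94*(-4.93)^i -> [-3.94, 19.42, -95.76, 472.1, -2327.47]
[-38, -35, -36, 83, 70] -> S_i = Random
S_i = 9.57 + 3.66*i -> [9.57, 13.23, 16.89, 20.55, 24.21]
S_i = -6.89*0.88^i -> [-6.89, -6.06, -5.34, -4.7, -4.13]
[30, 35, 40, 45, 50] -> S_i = 30 + 5*i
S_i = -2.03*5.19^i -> [-2.03, -10.54, -54.68, -283.79, -1472.87]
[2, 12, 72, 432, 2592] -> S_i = 2*6^i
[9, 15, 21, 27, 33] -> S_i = 9 + 6*i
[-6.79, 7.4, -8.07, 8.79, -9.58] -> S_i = -6.79*(-1.09)^i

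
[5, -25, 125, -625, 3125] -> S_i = 5*-5^i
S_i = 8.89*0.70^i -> [8.89, 6.22, 4.36, 3.05, 2.13]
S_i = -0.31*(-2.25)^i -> [-0.31, 0.7, -1.57, 3.53, -7.94]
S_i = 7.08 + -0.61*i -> [7.08, 6.47, 5.86, 5.25, 4.64]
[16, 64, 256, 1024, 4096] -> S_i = 16*4^i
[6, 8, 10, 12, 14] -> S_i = 6 + 2*i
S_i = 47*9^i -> [47, 423, 3807, 34263, 308367]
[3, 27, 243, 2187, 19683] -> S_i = 3*9^i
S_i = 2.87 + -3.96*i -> [2.87, -1.09, -5.05, -9.01, -12.97]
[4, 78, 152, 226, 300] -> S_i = 4 + 74*i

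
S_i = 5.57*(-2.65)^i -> [5.57, -14.76, 39.12, -103.66, 274.69]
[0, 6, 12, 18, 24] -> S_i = 0 + 6*i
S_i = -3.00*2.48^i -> [-3.0, -7.44, -18.45, -45.76, -113.48]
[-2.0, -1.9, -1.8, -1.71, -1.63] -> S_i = -2.00*0.95^i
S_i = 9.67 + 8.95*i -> [9.67, 18.62, 27.57, 36.52, 45.47]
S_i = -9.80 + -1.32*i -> [-9.8, -11.12, -12.44, -13.76, -15.08]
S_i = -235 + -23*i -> [-235, -258, -281, -304, -327]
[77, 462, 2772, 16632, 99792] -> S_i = 77*6^i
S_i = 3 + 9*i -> [3, 12, 21, 30, 39]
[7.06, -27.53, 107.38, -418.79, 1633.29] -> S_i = 7.06*(-3.90)^i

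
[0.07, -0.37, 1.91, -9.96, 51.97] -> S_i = 0.07*(-5.22)^i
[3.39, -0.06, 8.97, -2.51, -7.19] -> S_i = Random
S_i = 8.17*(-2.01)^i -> [8.17, -16.42, 33.01, -66.35, 133.35]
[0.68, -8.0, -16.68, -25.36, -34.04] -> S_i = 0.68 + -8.68*i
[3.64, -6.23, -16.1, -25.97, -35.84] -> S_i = 3.64 + -9.87*i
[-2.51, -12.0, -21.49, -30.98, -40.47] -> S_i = -2.51 + -9.49*i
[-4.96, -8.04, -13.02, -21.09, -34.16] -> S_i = -4.96*1.62^i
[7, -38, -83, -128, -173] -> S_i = 7 + -45*i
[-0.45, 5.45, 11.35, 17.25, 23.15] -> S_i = -0.45 + 5.90*i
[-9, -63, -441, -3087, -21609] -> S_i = -9*7^i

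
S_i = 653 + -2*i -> [653, 651, 649, 647, 645]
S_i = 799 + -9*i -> [799, 790, 781, 772, 763]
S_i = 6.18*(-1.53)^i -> [6.18, -9.46, 14.47, -22.13, 33.87]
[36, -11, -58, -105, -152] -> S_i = 36 + -47*i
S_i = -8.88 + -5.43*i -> [-8.88, -14.31, -19.74, -25.17, -30.6]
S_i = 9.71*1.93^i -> [9.71, 18.74, 36.17, 69.81, 134.73]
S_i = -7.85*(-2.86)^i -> [-7.85, 22.45, -64.21, 183.64, -525.21]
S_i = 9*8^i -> [9, 72, 576, 4608, 36864]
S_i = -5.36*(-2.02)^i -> [-5.36, 10.83, -21.87, 44.18, -89.24]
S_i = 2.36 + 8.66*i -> [2.36, 11.02, 19.68, 28.34, 37.0]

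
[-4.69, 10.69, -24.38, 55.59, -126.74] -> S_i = -4.69*(-2.28)^i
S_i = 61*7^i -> [61, 427, 2989, 20923, 146461]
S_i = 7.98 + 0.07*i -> [7.98, 8.05, 8.12, 8.19, 8.26]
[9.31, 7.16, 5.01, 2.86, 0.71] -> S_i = 9.31 + -2.15*i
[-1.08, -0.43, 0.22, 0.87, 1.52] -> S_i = -1.08 + 0.65*i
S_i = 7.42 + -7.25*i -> [7.42, 0.17, -7.08, -14.33, -21.58]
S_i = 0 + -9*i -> [0, -9, -18, -27, -36]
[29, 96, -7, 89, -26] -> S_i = Random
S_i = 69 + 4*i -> [69, 73, 77, 81, 85]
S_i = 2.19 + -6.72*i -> [2.19, -4.53, -11.25, -17.97, -24.69]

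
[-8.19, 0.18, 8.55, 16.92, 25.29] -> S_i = -8.19 + 8.37*i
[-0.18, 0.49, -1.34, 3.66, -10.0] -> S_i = -0.18*(-2.73)^i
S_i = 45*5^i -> [45, 225, 1125, 5625, 28125]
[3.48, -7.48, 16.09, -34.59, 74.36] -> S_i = 3.48*(-2.15)^i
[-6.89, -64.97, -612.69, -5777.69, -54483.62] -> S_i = -6.89*9.43^i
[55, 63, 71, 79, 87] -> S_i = 55 + 8*i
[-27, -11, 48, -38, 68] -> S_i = Random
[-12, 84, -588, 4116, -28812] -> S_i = -12*-7^i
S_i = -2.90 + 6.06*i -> [-2.9, 3.16, 9.22, 15.28, 21.34]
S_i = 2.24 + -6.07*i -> [2.24, -3.83, -9.9, -15.97, -22.04]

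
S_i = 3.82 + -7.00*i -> [3.82, -3.18, -10.18, -17.18, -24.18]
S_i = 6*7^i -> [6, 42, 294, 2058, 14406]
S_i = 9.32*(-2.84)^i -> [9.32, -26.47, 75.17, -213.49, 606.3]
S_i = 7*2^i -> [7, 14, 28, 56, 112]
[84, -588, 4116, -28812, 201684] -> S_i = 84*-7^i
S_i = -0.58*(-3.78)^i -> [-0.58, 2.19, -8.29, 31.33, -118.41]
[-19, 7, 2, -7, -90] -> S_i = Random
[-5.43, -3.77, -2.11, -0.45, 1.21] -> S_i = -5.43 + 1.66*i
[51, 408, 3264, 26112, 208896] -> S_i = 51*8^i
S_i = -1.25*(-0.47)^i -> [-1.25, 0.59, -0.28, 0.13, -0.06]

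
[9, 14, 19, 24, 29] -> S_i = 9 + 5*i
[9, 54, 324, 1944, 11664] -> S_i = 9*6^i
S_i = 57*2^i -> [57, 114, 228, 456, 912]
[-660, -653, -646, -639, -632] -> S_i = -660 + 7*i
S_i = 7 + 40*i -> [7, 47, 87, 127, 167]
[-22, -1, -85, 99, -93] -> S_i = Random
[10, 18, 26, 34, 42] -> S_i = 10 + 8*i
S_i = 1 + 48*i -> [1, 49, 97, 145, 193]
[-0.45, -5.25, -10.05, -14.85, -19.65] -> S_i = -0.45 + -4.80*i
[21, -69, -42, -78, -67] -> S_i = Random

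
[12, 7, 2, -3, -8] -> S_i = 12 + -5*i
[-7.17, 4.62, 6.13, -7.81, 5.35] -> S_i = Random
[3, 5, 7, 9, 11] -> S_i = 3 + 2*i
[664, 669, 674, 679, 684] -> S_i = 664 + 5*i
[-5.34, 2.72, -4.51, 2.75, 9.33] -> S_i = Random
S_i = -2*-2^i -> [-2, 4, -8, 16, -32]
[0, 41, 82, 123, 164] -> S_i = 0 + 41*i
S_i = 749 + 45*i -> [749, 794, 839, 884, 929]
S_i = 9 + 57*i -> [9, 66, 123, 180, 237]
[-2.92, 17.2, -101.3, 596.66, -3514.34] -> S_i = -2.92*(-5.89)^i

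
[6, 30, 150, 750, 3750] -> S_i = 6*5^i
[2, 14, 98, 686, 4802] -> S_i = 2*7^i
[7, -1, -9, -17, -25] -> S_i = 7 + -8*i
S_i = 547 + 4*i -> [547, 551, 555, 559, 563]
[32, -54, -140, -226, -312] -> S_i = 32 + -86*i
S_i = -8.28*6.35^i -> [-8.28, -52.58, -333.87, -2120.08, -13462.49]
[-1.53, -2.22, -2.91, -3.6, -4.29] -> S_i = -1.53 + -0.69*i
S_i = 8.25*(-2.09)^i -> [8.25, -17.24, 36.04, -75.32, 157.41]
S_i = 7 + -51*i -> [7, -44, -95, -146, -197]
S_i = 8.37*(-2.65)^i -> [8.37, -22.18, 58.78, -155.76, 412.77]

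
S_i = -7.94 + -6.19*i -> [-7.94, -14.13, -20.32, -26.51, -32.7]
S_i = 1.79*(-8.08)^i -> [1.79, -14.46, 116.86, -944.25, 7629.54]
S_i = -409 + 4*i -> [-409, -405, -401, -397, -393]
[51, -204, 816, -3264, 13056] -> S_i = 51*-4^i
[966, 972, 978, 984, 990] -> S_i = 966 + 6*i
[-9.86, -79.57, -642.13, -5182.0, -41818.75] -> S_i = -9.86*8.07^i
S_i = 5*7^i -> [5, 35, 245, 1715, 12005]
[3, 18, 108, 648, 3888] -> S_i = 3*6^i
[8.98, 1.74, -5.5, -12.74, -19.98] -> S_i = 8.98 + -7.24*i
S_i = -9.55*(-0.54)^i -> [-9.55, 5.16, -2.78, 1.5, -0.81]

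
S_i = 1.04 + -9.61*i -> [1.04, -8.57, -18.18, -27.79, -37.4]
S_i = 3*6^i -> [3, 18, 108, 648, 3888]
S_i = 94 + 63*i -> [94, 157, 220, 283, 346]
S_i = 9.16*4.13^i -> [9.16, 37.83, 156.24, 645.28, 2664.99]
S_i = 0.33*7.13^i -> [0.33, 2.35, 16.78, 119.61, 852.85]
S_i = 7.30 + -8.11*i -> [7.3, -0.81, -8.92, -17.03, -25.14]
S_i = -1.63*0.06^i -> [-1.63, -0.1, -0.01, -0.0, -0.0]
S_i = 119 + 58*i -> [119, 177, 235, 293, 351]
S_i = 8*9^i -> [8, 72, 648, 5832, 52488]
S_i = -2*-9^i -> [-2, 18, -162, 1458, -13122]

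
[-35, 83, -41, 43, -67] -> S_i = Random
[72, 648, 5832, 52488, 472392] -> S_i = 72*9^i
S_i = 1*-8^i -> [1, -8, 64, -512, 4096]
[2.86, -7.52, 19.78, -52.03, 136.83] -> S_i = 2.86*(-2.63)^i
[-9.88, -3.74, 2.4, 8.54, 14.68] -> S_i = -9.88 + 6.14*i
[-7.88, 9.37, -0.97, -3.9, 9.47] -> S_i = Random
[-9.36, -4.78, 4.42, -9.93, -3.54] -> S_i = Random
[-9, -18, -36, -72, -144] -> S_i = -9*2^i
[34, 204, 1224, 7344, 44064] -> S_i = 34*6^i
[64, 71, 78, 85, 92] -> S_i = 64 + 7*i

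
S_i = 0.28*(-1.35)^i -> [0.28, -0.38, 0.51, -0.69, 0.93]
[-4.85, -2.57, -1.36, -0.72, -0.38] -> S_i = -4.85*0.53^i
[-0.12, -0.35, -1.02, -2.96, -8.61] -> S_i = -0.12*2.91^i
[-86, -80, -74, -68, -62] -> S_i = -86 + 6*i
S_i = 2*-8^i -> [2, -16, 128, -1024, 8192]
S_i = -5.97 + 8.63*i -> [-5.97, 2.66, 11.29, 19.92, 28.55]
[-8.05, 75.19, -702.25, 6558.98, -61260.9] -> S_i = -8.05*(-9.34)^i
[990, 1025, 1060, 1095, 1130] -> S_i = 990 + 35*i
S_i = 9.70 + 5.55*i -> [9.7, 15.25, 20.8, 26.35, 31.9]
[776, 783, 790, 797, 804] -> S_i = 776 + 7*i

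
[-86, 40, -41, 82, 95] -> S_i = Random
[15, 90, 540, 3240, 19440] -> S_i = 15*6^i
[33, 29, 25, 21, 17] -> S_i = 33 + -4*i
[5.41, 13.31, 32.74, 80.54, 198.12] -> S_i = 5.41*2.46^i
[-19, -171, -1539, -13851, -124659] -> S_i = -19*9^i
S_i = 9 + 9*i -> [9, 18, 27, 36, 45]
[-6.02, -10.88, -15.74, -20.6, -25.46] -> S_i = -6.02 + -4.86*i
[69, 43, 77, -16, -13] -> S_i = Random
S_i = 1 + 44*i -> [1, 45, 89, 133, 177]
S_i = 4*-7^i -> [4, -28, 196, -1372, 9604]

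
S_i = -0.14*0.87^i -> [-0.14, -0.12, -0.11, -0.09, -0.08]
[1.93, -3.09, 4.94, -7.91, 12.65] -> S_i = 1.93*(-1.60)^i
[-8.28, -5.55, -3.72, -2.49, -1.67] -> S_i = -8.28*0.67^i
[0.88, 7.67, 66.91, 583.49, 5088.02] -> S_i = 0.88*8.72^i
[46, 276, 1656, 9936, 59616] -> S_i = 46*6^i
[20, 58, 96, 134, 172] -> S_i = 20 + 38*i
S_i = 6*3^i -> [6, 18, 54, 162, 486]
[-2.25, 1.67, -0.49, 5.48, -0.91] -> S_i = Random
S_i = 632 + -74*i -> [632, 558, 484, 410, 336]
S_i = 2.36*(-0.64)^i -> [2.36, -1.51, 0.97, -0.62, 0.4]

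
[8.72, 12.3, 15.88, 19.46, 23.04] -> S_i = 8.72 + 3.58*i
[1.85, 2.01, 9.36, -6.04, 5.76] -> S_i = Random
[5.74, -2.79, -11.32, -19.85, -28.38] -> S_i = 5.74 + -8.53*i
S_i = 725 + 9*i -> [725, 734, 743, 752, 761]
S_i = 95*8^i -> [95, 760, 6080, 48640, 389120]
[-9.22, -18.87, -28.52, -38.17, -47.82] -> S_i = -9.22 + -9.65*i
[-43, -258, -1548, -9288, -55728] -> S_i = -43*6^i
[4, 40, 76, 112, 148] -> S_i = 4 + 36*i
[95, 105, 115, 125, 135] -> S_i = 95 + 10*i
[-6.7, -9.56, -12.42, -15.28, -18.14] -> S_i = -6.70 + -2.86*i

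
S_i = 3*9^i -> [3, 27, 243, 2187, 19683]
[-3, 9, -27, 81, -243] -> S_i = -3*-3^i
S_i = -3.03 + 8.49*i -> [-3.03, 5.46, 13.95, 22.44, 30.93]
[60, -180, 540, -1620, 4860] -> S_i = 60*-3^i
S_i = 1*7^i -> [1, 7, 49, 343, 2401]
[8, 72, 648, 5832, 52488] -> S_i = 8*9^i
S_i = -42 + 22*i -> [-42, -20, 2, 24, 46]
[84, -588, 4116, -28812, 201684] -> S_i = 84*-7^i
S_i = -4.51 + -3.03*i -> [-4.51, -7.54, -10.57, -13.6, -16.63]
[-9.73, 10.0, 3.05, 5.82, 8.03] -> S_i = Random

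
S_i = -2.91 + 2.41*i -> [-2.91, -0.5, 1.91, 4.32, 6.73]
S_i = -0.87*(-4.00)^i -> [-0.87, 3.48, -13.92, 55.68, -222.72]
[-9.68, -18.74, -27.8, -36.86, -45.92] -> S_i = -9.68 + -9.06*i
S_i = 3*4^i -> [3, 12, 48, 192, 768]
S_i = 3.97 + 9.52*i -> [3.97, 13.49, 23.01, 32.53, 42.05]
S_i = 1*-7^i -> [1, -7, 49, -343, 2401]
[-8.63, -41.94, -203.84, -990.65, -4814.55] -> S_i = -8.63*4.86^i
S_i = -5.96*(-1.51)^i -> [-5.96, 9.0, -13.59, 20.52, -30.99]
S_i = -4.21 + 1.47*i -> [-4.21, -2.74, -1.27, 0.2, 1.67]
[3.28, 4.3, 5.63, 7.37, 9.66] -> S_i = 3.28*1.31^i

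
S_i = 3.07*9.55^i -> [3.07, 29.32, 279.99, 2673.92, 25535.94]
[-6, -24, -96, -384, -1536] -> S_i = -6*4^i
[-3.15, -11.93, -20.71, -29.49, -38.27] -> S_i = -3.15 + -8.78*i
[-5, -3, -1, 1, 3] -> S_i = -5 + 2*i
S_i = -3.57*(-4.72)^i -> [-3.57, 16.85, -79.53, 375.4, -1771.89]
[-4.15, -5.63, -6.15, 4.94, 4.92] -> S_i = Random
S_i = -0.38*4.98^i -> [-0.38, -1.89, -9.42, -46.93, -233.72]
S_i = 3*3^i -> [3, 9, 27, 81, 243]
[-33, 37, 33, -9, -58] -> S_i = Random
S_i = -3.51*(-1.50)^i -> [-3.51, 5.26, -7.9, 11.85, -17.77]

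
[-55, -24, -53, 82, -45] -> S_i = Random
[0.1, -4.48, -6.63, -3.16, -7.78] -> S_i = Random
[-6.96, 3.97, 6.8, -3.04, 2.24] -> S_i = Random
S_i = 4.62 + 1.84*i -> [4.62, 6.46, 8.3, 10.14, 11.98]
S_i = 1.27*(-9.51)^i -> [1.27, -12.08, 114.86, -1092.31, 10387.85]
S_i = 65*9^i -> [65, 585, 5265, 47385, 426465]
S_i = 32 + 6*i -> [32, 38, 44, 50, 56]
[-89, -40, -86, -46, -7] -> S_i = Random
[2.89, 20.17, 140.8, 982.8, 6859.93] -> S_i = 2.89*6.98^i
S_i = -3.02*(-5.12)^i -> [-3.02, 15.46, -79.17, 405.34, -2075.33]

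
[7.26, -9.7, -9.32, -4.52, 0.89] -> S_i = Random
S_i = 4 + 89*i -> [4, 93, 182, 271, 360]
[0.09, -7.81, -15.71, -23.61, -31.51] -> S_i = 0.09 + -7.90*i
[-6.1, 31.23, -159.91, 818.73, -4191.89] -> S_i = -6.10*(-5.12)^i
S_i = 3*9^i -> [3, 27, 243, 2187, 19683]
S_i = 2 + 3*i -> [2, 5, 8, 11, 14]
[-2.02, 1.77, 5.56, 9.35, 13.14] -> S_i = -2.02 + 3.79*i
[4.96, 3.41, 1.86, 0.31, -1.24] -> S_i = 4.96 + -1.55*i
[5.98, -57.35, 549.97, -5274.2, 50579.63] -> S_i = 5.98*(-9.59)^i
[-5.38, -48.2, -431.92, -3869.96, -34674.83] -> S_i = -5.38*8.96^i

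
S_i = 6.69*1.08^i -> [6.69, 7.23, 7.8, 8.43, 9.1]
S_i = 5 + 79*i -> [5, 84, 163, 242, 321]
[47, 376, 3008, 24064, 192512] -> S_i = 47*8^i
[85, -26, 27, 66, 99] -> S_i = Random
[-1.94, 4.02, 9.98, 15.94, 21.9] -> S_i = -1.94 + 5.96*i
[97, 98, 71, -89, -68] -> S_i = Random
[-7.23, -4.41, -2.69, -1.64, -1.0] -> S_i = -7.23*0.61^i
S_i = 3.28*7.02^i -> [3.28, 23.03, 161.64, 1134.71, 7965.67]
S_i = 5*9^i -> [5, 45, 405, 3645, 32805]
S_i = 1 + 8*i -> [1, 9, 17, 25, 33]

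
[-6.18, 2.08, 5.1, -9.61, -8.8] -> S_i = Random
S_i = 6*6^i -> [6, 36, 216, 1296, 7776]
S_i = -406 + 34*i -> [-406, -372, -338, -304, -270]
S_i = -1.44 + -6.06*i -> [-1.44, -7.5, -13.56, -19.62, -25.68]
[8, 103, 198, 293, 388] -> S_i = 8 + 95*i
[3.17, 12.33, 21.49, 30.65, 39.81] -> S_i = 3.17 + 9.16*i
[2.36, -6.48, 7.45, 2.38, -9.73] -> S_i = Random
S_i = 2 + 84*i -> [2, 86, 170, 254, 338]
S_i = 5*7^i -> [5, 35, 245, 1715, 12005]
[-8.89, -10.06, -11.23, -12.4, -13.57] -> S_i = -8.89 + -1.17*i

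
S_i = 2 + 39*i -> [2, 41, 80, 119, 158]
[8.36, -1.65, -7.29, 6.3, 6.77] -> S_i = Random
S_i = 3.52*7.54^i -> [3.52, 26.54, 200.12, 1508.89, 11377.01]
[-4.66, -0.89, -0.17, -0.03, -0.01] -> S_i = -4.66*0.19^i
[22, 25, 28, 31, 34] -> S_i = 22 + 3*i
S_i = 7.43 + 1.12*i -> [7.43, 8.55, 9.67, 10.79, 11.91]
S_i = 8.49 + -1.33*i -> [8.49, 7.16, 5.83, 4.5, 3.17]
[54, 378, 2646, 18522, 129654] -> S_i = 54*7^i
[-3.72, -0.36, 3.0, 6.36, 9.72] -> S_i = -3.72 + 3.36*i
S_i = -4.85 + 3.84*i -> [-4.85, -1.01, 2.83, 6.67, 10.51]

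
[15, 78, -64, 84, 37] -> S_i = Random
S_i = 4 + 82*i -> [4, 86, 168, 250, 332]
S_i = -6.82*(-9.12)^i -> [-6.82, 62.2, -567.25, 5173.31, -47180.63]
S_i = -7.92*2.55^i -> [-7.92, -20.2, -51.5, -131.32, -334.88]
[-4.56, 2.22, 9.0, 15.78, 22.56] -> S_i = -4.56 + 6.78*i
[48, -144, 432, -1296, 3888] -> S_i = 48*-3^i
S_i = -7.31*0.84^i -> [-7.31, -6.14, -5.16, -4.33, -3.64]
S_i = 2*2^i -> [2, 4, 8, 16, 32]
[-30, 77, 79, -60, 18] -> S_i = Random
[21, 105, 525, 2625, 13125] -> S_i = 21*5^i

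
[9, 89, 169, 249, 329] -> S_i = 9 + 80*i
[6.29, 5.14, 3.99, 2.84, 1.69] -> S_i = 6.29 + -1.15*i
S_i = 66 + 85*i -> [66, 151, 236, 321, 406]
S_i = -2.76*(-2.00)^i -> [-2.76, 5.52, -11.04, 22.08, -44.16]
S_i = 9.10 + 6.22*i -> [9.1, 15.32, 21.54, 27.76, 33.98]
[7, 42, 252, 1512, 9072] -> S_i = 7*6^i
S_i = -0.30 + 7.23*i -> [-0.3, 6.93, 14.16, 21.39, 28.62]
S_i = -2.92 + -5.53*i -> [-2.92, -8.45, -13.98, -19.51, -25.04]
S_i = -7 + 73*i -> [-7, 66, 139, 212, 285]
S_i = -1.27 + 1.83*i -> [-1.27, 0.56, 2.39, 4.22, 6.05]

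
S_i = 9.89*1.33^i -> [9.89, 13.15, 17.49, 23.27, 30.95]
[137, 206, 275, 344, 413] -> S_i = 137 + 69*i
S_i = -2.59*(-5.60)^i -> [-2.59, 14.5, -81.22, 454.85, -2547.13]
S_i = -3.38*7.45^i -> [-3.38, -25.18, -187.6, -1397.61, -10412.18]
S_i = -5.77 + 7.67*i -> [-5.77, 1.9, 9.57, 17.24, 24.91]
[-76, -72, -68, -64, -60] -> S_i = -76 + 4*i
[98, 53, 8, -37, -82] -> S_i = 98 + -45*i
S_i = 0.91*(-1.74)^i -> [0.91, -1.58, 2.76, -4.79, 8.34]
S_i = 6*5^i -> [6, 30, 150, 750, 3750]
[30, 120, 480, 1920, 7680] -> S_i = 30*4^i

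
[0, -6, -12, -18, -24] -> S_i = 0 + -6*i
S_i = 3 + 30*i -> [3, 33, 63, 93, 123]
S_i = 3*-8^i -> [3, -24, 192, -1536, 12288]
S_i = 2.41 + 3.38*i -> [2.41, 5.79, 9.17, 12.55, 15.93]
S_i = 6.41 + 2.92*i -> [6.41, 9.33, 12.25, 15.17, 18.09]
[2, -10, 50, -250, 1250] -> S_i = 2*-5^i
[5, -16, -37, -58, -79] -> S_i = 5 + -21*i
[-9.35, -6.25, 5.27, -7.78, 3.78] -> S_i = Random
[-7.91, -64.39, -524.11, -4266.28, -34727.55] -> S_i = -7.91*8.14^i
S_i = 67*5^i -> [67, 335, 1675, 8375, 41875]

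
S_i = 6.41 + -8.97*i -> [6.41, -2.56, -11.53, -20.5, -29.47]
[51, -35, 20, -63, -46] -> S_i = Random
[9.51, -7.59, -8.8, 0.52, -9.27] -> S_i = Random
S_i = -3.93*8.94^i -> [-3.93, -35.13, -314.1, -2808.05, -25103.98]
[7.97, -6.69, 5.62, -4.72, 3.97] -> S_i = 7.97*(-0.84)^i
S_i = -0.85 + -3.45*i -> [-0.85, -4.3, -7.75, -11.2, -14.65]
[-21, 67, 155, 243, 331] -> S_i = -21 + 88*i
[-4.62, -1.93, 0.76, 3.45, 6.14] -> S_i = -4.62 + 2.69*i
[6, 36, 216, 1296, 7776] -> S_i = 6*6^i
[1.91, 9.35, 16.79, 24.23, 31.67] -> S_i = 1.91 + 7.44*i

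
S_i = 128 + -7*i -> [128, 121, 114, 107, 100]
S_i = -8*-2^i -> [-8, 16, -32, 64, -128]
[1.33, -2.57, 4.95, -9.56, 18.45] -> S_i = 1.33*(-1.93)^i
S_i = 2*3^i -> [2, 6, 18, 54, 162]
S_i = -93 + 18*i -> [-93, -75, -57, -39, -21]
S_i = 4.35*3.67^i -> [4.35, 15.96, 58.59, 215.02, 789.14]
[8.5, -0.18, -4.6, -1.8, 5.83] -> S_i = Random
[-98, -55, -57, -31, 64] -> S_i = Random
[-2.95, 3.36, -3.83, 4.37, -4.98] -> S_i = -2.95*(-1.14)^i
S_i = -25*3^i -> [-25, -75, -225, -675, -2025]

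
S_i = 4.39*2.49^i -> [4.39, 10.93, 27.22, 67.77, 168.76]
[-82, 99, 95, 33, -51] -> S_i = Random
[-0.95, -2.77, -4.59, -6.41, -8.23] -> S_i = -0.95 + -1.82*i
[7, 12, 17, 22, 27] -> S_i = 7 + 5*i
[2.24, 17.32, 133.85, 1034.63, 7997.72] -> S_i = 2.24*7.73^i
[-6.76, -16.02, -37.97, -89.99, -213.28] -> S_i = -6.76*2.37^i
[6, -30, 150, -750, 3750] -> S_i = 6*-5^i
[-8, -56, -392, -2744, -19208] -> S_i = -8*7^i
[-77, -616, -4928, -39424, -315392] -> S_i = -77*8^i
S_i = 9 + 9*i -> [9, 18, 27, 36, 45]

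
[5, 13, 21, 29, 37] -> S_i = 5 + 8*i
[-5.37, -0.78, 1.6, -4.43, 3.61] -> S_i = Random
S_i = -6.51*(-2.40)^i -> [-6.51, 15.62, -37.5, 89.99, -215.99]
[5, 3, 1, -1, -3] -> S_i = 5 + -2*i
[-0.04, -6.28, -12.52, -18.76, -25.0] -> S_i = -0.04 + -6.24*i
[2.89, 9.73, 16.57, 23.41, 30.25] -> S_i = 2.89 + 6.84*i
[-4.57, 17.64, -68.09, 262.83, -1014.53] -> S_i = -4.57*(-3.86)^i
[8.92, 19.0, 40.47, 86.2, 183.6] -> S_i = 8.92*2.13^i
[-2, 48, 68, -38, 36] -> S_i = Random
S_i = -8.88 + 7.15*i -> [-8.88, -1.73, 5.42, 12.57, 19.72]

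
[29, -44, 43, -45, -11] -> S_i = Random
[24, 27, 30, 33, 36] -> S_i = 24 + 3*i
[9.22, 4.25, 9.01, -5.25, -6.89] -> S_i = Random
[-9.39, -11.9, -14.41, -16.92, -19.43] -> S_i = -9.39 + -2.51*i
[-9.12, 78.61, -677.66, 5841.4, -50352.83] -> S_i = -9.12*(-8.62)^i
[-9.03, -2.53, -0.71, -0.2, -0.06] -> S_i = -9.03*0.28^i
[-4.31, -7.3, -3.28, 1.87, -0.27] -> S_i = Random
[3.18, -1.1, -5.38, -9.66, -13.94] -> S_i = 3.18 + -4.28*i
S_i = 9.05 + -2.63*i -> [9.05, 6.42, 3.79, 1.16, -1.47]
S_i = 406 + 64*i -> [406, 470, 534, 598, 662]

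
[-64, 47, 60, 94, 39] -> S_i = Random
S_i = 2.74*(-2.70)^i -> [2.74, -7.4, 19.97, -53.93, 145.61]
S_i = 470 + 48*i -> [470, 518, 566, 614, 662]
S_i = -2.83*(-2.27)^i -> [-2.83, 6.42, -14.58, 33.1, -75.14]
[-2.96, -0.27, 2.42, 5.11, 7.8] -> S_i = -2.96 + 2.69*i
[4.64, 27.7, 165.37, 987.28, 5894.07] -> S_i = 4.64*5.97^i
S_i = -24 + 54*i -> [-24, 30, 84, 138, 192]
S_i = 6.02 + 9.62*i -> [6.02, 15.64, 25.26, 34.88, 44.5]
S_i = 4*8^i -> [4, 32, 256, 2048, 16384]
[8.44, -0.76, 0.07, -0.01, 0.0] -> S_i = 8.44*(-0.09)^i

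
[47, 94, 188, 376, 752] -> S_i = 47*2^i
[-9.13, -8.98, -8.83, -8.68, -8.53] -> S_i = -9.13 + 0.15*i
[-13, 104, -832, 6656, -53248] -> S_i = -13*-8^i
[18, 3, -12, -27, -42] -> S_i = 18 + -15*i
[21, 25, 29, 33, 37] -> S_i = 21 + 4*i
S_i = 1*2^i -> [1, 2, 4, 8, 16]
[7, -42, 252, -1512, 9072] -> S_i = 7*-6^i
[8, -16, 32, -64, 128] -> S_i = 8*-2^i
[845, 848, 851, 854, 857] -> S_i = 845 + 3*i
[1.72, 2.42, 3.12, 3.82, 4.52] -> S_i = 1.72 + 0.70*i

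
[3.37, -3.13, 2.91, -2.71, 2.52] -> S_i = 3.37*(-0.93)^i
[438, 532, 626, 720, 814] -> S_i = 438 + 94*i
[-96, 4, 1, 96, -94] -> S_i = Random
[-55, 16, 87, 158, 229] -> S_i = -55 + 71*i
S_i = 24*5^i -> [24, 120, 600, 3000, 15000]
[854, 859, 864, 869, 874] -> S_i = 854 + 5*i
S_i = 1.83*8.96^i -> [1.83, 16.4, 146.92, 1316.36, 11794.6]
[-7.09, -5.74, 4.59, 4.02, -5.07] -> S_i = Random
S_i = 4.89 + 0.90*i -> [4.89, 5.79, 6.69, 7.59, 8.49]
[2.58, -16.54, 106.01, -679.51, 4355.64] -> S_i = 2.58*(-6.41)^i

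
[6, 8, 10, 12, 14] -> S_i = 6 + 2*i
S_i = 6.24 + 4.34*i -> [6.24, 10.58, 14.92, 19.26, 23.6]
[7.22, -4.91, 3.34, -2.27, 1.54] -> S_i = 7.22*(-0.68)^i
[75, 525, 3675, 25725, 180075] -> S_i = 75*7^i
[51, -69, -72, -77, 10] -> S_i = Random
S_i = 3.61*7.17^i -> [3.61, 25.88, 185.59, 1330.65, 9540.78]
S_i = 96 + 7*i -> [96, 103, 110, 117, 124]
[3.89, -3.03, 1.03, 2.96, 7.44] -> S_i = Random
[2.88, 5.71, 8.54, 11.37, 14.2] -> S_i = 2.88 + 2.83*i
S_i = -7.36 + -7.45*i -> [-7.36, -14.81, -22.26, -29.71, -37.16]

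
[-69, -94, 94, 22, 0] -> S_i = Random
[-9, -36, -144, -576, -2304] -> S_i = -9*4^i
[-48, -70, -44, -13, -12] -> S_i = Random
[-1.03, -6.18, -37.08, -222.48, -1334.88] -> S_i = -1.03*6.00^i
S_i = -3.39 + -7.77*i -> [-3.39, -11.16, -18.93, -26.7, -34.47]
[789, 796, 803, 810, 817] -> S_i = 789 + 7*i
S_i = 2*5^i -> [2, 10, 50, 250, 1250]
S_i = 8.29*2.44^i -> [8.29, 20.23, 49.36, 120.43, 293.84]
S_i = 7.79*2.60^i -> [7.79, 20.25, 52.66, 136.92, 355.98]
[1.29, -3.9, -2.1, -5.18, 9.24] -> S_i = Random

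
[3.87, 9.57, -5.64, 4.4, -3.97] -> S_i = Random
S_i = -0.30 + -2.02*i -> [-0.3, -2.32, -4.34, -6.36, -8.38]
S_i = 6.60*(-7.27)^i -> [6.6, -47.98, 348.83, -2535.99, 18436.63]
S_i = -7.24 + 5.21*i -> [-7.24, -2.03, 3.18, 8.39, 13.6]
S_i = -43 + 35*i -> [-43, -8, 27, 62, 97]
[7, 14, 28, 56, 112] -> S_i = 7*2^i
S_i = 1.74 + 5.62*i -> [1.74, 7.36, 12.98, 18.6, 24.22]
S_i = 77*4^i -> [77, 308, 1232, 4928, 19712]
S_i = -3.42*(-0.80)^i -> [-3.42, 2.74, -2.19, 1.75, -1.4]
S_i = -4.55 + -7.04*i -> [-4.55, -11.59, -18.63, -25.67, -32.71]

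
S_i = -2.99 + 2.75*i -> [-2.99, -0.24, 2.51, 5.26, 8.01]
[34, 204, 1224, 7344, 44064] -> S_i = 34*6^i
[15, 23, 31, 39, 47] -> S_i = 15 + 8*i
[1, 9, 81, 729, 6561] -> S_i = 1*9^i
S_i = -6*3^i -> [-6, -18, -54, -162, -486]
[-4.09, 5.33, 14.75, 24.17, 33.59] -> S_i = -4.09 + 9.42*i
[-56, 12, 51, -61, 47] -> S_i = Random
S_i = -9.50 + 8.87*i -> [-9.5, -0.63, 8.24, 17.11, 25.98]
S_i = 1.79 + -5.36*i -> [1.79, -3.57, -8.93, -14.29, -19.65]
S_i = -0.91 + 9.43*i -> [-0.91, 8.52, 17.95, 27.38, 36.81]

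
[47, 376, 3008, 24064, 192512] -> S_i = 47*8^i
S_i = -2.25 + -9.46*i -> [-2.25, -11.71, -21.17, -30.63, -40.09]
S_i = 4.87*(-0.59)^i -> [4.87, -2.87, 1.7, -1.0, 0.59]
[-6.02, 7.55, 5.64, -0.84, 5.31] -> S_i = Random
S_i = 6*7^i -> [6, 42, 294, 2058, 14406]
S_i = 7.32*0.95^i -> [7.32, 6.95, 6.61, 6.28, 5.96]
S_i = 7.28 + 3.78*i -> [7.28, 11.06, 14.84, 18.62, 22.4]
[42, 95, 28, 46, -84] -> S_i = Random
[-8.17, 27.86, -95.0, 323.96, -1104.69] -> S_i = -8.17*(-3.41)^i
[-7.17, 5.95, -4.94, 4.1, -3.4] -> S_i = -7.17*(-0.83)^i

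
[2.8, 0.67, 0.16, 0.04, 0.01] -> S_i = 2.80*0.24^i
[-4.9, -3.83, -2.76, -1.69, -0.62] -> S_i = -4.90 + 1.07*i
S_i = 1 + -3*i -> [1, -2, -5, -8, -11]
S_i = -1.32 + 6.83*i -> [-1.32, 5.51, 12.34, 19.17, 26.0]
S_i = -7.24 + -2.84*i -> [-7.24, -10.08, -12.92, -15.76, -18.6]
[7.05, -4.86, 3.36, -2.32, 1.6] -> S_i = 7.05*(-0.69)^i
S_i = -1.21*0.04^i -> [-1.21, -0.05, -0.0, -0.0, -0.0]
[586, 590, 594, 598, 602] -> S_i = 586 + 4*i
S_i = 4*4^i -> [4, 16, 64, 256, 1024]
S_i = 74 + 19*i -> [74, 93, 112, 131, 150]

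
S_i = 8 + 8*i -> [8, 16, 24, 32, 40]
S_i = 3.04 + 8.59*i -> [3.04, 11.63, 20.22, 28.81, 37.4]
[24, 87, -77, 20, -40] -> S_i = Random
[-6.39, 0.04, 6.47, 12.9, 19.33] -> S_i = -6.39 + 6.43*i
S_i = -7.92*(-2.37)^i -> [-7.92, 18.77, -44.49, 105.43, -249.87]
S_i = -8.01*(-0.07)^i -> [-8.01, 0.56, -0.04, 0.0, -0.0]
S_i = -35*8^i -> [-35, -280, -2240, -17920, -143360]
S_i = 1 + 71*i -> [1, 72, 143, 214, 285]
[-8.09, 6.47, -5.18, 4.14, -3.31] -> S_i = -8.09*(-0.80)^i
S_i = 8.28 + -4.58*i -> [8.28, 3.7, -0.88, -5.46, -10.04]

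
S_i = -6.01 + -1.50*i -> [-6.01, -7.51, -9.01, -10.51, -12.01]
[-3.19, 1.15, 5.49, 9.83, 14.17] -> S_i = -3.19 + 4.34*i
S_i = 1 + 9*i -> [1, 10, 19, 28, 37]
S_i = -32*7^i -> [-32, -224, -1568, -10976, -76832]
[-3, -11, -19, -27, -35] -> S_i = -3 + -8*i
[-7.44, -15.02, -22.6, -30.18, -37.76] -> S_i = -7.44 + -7.58*i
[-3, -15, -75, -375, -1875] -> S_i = -3*5^i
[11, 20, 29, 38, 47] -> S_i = 11 + 9*i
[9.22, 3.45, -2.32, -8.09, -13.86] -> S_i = 9.22 + -5.77*i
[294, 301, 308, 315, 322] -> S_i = 294 + 7*i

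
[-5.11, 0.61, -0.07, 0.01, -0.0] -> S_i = -5.11*(-0.12)^i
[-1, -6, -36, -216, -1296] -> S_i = -1*6^i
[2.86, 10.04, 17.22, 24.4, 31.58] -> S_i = 2.86 + 7.18*i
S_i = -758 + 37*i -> [-758, -721, -684, -647, -610]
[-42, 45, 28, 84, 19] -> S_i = Random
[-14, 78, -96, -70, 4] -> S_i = Random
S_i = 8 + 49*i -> [8, 57, 106, 155, 204]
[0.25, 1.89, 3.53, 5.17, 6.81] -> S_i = 0.25 + 1.64*i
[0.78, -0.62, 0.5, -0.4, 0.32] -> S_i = 0.78*(-0.80)^i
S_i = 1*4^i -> [1, 4, 16, 64, 256]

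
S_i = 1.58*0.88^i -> [1.58, 1.39, 1.22, 1.08, 0.95]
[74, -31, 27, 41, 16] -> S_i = Random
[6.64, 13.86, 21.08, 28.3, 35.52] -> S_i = 6.64 + 7.22*i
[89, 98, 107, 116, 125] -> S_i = 89 + 9*i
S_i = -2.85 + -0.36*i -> [-2.85, -3.21, -3.57, -3.93, -4.29]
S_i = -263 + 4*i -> [-263, -259, -255, -251, -247]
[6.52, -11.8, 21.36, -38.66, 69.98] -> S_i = 6.52*(-1.81)^i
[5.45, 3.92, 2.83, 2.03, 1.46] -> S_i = 5.45*0.72^i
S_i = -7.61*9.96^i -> [-7.61, -75.8, -754.92, -7519.04, -74889.69]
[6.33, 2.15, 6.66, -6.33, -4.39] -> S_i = Random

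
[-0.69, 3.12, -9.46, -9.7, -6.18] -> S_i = Random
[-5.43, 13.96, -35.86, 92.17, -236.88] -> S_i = -5.43*(-2.57)^i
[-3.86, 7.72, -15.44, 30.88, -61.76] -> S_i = -3.86*(-2.00)^i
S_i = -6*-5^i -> [-6, 30, -150, 750, -3750]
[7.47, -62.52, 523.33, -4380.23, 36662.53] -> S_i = 7.47*(-8.37)^i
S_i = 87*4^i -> [87, 348, 1392, 5568, 22272]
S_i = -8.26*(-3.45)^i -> [-8.26, 28.5, -98.31, 339.19, -1170.19]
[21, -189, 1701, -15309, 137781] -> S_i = 21*-9^i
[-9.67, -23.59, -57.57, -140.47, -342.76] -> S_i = -9.67*2.44^i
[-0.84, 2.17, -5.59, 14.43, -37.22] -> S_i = -0.84*(-2.58)^i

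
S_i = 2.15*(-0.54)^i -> [2.15, -1.16, 0.63, -0.34, 0.18]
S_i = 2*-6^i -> [2, -12, 72, -432, 2592]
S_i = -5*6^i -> [-5, -30, -180, -1080, -6480]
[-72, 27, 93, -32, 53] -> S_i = Random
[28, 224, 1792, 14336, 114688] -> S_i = 28*8^i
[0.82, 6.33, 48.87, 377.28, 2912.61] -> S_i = 0.82*7.72^i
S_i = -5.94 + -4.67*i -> [-5.94, -10.61, -15.28, -19.95, -24.62]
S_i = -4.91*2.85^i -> [-4.91, -13.99, -39.88, -113.66, -323.94]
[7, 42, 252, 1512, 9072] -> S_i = 7*6^i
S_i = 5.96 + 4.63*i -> [5.96, 10.59, 15.22, 19.85, 24.48]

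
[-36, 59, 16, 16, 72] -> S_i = Random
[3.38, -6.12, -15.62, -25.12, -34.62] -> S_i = 3.38 + -9.50*i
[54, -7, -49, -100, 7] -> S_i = Random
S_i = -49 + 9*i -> [-49, -40, -31, -22, -13]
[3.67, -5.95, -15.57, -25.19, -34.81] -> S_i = 3.67 + -9.62*i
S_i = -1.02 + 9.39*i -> [-1.02, 8.37, 17.76, 27.15, 36.54]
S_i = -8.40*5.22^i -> [-8.4, -43.85, -228.89, -1194.79, -6236.79]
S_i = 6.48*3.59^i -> [6.48, 23.26, 83.51, 299.82, 1076.35]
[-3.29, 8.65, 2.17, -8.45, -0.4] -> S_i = Random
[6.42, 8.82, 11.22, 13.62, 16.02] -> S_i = 6.42 + 2.40*i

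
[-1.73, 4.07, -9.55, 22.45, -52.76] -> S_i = -1.73*(-2.35)^i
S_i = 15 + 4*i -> [15, 19, 23, 27, 31]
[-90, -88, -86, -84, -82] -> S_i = -90 + 2*i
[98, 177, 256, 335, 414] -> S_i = 98 + 79*i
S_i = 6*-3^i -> [6, -18, 54, -162, 486]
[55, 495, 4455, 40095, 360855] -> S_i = 55*9^i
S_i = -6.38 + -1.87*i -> [-6.38, -8.25, -10.12, -11.99, -13.86]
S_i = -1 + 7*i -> [-1, 6, 13, 20, 27]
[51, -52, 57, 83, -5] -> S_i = Random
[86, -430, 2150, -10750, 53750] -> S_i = 86*-5^i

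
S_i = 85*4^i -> [85, 340, 1360, 5440, 21760]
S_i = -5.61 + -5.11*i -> [-5.61, -10.72, -15.83, -20.94, -26.05]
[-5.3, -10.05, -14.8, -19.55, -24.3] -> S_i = -5.30 + -4.75*i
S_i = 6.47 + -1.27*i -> [6.47, 5.2, 3.93, 2.66, 1.39]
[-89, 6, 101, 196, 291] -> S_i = -89 + 95*i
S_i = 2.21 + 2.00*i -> [2.21, 4.21, 6.21, 8.21, 10.21]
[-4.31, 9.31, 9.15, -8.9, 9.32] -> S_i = Random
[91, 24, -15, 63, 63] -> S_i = Random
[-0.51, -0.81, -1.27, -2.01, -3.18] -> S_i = -0.51*1.58^i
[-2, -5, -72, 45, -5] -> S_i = Random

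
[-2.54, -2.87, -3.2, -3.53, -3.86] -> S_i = -2.54 + -0.33*i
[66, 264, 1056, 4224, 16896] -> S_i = 66*4^i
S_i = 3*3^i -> [3, 9, 27, 81, 243]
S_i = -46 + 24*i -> [-46, -22, 2, 26, 50]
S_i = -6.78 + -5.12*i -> [-6.78, -11.9, -17.02, -22.14, -27.26]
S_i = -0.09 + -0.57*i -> [-0.09, -0.66, -1.23, -1.8, -2.37]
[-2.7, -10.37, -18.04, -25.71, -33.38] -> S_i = -2.70 + -7.67*i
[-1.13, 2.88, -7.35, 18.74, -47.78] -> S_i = -1.13*(-2.55)^i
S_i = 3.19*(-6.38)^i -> [3.19, -20.35, 129.85, -828.42, 5285.35]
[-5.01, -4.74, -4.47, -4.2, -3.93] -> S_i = -5.01 + 0.27*i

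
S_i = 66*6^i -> [66, 396, 2376, 14256, 85536]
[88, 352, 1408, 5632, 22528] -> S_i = 88*4^i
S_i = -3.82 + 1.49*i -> [-3.82, -2.33, -0.84, 0.65, 2.14]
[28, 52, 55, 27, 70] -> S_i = Random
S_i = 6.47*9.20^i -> [6.47, 59.52, 547.62, 5038.11, 46350.62]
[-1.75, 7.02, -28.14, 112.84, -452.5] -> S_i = -1.75*(-4.01)^i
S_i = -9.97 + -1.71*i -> [-9.97, -11.68, -13.39, -15.1, -16.81]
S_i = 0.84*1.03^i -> [0.84, 0.87, 0.89, 0.92, 0.95]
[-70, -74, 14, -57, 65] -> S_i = Random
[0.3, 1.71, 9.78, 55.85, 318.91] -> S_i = 0.30*5.71^i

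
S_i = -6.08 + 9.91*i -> [-6.08, 3.83, 13.74, 23.65, 33.56]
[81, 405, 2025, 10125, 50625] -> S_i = 81*5^i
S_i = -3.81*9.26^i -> [-3.81, -35.28, -326.7, -3025.23, -28013.6]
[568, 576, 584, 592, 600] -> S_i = 568 + 8*i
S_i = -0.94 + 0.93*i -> [-0.94, -0.01, 0.92, 1.85, 2.78]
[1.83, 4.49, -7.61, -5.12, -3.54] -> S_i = Random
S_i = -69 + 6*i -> [-69, -63, -57, -51, -45]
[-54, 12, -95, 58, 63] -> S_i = Random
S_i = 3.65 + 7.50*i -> [3.65, 11.15, 18.65, 26.15, 33.65]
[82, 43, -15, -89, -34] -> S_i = Random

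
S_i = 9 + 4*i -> [9, 13, 17, 21, 25]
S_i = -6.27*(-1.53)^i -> [-6.27, 9.59, -14.68, 22.46, -34.36]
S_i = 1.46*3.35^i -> [1.46, 4.89, 16.38, 54.89, 183.88]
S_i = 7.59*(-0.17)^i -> [7.59, -1.29, 0.22, -0.04, 0.01]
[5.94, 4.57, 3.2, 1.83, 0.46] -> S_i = 5.94 + -1.37*i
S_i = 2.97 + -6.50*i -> [2.97, -3.53, -10.03, -16.53, -23.03]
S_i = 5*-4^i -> [5, -20, 80, -320, 1280]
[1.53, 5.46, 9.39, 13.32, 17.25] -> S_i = 1.53 + 3.93*i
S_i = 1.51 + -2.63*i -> [1.51, -1.12, -3.75, -6.38, -9.01]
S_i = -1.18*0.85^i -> [-1.18, -1.0, -0.85, -0.72, -0.62]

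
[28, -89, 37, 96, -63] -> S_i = Random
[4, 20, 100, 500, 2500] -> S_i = 4*5^i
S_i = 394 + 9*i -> [394, 403, 412, 421, 430]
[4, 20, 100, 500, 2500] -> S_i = 4*5^i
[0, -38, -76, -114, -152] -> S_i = 0 + -38*i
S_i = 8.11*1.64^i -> [8.11, 13.3, 21.81, 35.77, 58.67]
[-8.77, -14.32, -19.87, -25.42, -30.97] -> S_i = -8.77 + -5.55*i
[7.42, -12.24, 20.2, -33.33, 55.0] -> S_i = 7.42*(-1.65)^i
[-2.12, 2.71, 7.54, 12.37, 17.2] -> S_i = -2.12 + 4.83*i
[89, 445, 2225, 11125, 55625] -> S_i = 89*5^i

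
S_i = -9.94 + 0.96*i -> [-9.94, -8.98, -8.02, -7.06, -6.1]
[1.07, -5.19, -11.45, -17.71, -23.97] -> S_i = 1.07 + -6.26*i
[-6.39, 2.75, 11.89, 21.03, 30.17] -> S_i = -6.39 + 9.14*i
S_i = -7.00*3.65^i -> [-7.0, -25.55, -93.26, -340.39, -1242.42]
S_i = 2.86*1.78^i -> [2.86, 5.09, 9.06, 16.13, 28.71]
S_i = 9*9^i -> [9, 81, 729, 6561, 59049]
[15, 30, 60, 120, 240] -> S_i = 15*2^i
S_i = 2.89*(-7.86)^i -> [2.89, -22.72, 178.54, -1403.35, 11030.32]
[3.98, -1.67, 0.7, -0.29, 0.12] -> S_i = 3.98*(-0.42)^i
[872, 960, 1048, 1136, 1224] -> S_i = 872 + 88*i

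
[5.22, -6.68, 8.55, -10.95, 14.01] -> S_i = 5.22*(-1.28)^i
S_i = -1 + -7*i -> [-1, -8, -15, -22, -29]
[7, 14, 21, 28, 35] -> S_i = 7 + 7*i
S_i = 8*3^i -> [8, 24, 72, 216, 648]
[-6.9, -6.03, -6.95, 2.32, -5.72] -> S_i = Random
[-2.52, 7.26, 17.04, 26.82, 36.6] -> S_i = -2.52 + 9.78*i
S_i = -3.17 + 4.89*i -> [-3.17, 1.72, 6.61, 11.5, 16.39]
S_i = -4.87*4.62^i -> [-4.87, -22.5, -103.95, -480.24, -2218.69]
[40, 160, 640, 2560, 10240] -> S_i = 40*4^i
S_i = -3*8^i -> [-3, -24, -192, -1536, -12288]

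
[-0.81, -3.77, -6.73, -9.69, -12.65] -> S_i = -0.81 + -2.96*i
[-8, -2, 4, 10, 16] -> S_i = -8 + 6*i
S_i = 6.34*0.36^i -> [6.34, 2.28, 0.82, 0.3, 0.11]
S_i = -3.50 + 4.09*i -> [-3.5, 0.59, 4.68, 8.77, 12.86]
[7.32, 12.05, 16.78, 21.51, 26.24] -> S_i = 7.32 + 4.73*i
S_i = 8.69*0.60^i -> [8.69, 5.21, 3.13, 1.88, 1.13]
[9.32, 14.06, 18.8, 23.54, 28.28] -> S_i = 9.32 + 4.74*i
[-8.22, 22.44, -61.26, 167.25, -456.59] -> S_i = -8.22*(-2.73)^i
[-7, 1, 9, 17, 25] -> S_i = -7 + 8*i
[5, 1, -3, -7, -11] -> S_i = 5 + -4*i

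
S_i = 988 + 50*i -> [988, 1038, 1088, 1138, 1188]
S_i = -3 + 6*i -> [-3, 3, 9, 15, 21]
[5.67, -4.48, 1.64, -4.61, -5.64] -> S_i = Random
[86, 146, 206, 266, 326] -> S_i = 86 + 60*i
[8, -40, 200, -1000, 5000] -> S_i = 8*-5^i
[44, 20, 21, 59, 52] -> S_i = Random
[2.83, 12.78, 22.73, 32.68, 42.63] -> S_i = 2.83 + 9.95*i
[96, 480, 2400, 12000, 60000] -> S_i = 96*5^i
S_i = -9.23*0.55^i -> [-9.23, -5.08, -2.79, -1.54, -0.84]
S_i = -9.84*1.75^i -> [-9.84, -17.22, -30.14, -52.74, -92.29]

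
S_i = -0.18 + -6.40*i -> [-0.18, -6.58, -12.98, -19.38, -25.78]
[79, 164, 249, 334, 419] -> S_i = 79 + 85*i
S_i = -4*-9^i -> [-4, 36, -324, 2916, -26244]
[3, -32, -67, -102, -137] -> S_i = 3 + -35*i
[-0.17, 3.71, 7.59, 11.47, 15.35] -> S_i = -0.17 + 3.88*i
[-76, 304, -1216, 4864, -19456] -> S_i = -76*-4^i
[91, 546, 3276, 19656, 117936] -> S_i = 91*6^i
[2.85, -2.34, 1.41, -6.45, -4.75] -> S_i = Random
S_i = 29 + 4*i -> [29, 33, 37, 41, 45]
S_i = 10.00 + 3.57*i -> [10.0, 13.57, 17.14, 20.71, 24.28]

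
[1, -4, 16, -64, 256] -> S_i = 1*-4^i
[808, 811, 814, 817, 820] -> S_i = 808 + 3*i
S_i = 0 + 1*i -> [0, 1, 2, 3, 4]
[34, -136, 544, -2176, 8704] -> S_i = 34*-4^i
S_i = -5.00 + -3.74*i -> [-5.0, -8.74, -12.48, -16.22, -19.96]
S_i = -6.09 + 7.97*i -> [-6.09, 1.88, 9.85, 17.82, 25.79]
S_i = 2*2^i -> [2, 4, 8, 16, 32]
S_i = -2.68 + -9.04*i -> [-2.68, -11.72, -20.76, -29.8, -38.84]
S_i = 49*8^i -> [49, 392, 3136, 25088, 200704]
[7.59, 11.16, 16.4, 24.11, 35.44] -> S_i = 7.59*1.47^i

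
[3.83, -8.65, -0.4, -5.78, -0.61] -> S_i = Random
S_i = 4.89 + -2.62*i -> [4.89, 2.27, -0.35, -2.97, -5.59]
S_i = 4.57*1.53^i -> [4.57, 6.99, 10.7, 16.37, 25.04]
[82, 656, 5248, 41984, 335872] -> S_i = 82*8^i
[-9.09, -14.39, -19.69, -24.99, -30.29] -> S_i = -9.09 + -5.30*i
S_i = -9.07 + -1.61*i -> [-9.07, -10.68, -12.29, -13.9, -15.51]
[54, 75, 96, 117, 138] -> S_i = 54 + 21*i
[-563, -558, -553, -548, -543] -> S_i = -563 + 5*i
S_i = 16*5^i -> [16, 80, 400, 2000, 10000]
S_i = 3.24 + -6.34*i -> [3.24, -3.1, -9.44, -15.78, -22.12]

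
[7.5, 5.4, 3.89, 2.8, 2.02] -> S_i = 7.50*0.72^i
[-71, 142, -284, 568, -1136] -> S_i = -71*-2^i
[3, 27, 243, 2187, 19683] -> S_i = 3*9^i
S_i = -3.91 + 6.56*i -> [-3.91, 2.65, 9.21, 15.77, 22.33]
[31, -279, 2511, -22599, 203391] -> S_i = 31*-9^i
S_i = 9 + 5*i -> [9, 14, 19, 24, 29]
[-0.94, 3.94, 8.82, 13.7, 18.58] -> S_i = -0.94 + 4.88*i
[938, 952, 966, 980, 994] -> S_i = 938 + 14*i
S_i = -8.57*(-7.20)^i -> [-8.57, 61.7, -444.27, 3198.74, -23030.89]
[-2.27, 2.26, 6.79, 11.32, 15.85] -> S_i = -2.27 + 4.53*i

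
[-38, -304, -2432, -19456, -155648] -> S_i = -38*8^i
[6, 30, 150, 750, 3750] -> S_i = 6*5^i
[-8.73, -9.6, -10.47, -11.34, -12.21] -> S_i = -8.73 + -0.87*i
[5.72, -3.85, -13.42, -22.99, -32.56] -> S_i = 5.72 + -9.57*i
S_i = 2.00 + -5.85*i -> [2.0, -3.85, -9.7, -15.55, -21.4]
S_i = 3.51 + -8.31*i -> [3.51, -4.8, -13.11, -21.42, -29.73]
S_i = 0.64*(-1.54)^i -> [0.64, -0.99, 1.52, -2.34, 3.6]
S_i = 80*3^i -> [80, 240, 720, 2160, 6480]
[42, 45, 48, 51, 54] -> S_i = 42 + 3*i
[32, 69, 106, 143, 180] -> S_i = 32 + 37*i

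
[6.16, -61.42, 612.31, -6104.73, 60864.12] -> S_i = 6.16*(-9.97)^i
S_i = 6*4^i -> [6, 24, 96, 384, 1536]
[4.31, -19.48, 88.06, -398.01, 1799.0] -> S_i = 4.31*(-4.52)^i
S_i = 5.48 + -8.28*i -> [5.48, -2.8, -11.08, -19.36, -27.64]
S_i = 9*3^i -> [9, 27, 81, 243, 729]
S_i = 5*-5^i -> [5, -25, 125, -625, 3125]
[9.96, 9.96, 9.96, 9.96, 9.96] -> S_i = 9.96*1.00^i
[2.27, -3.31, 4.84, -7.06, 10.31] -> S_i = 2.27*(-1.46)^i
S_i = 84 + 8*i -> [84, 92, 100, 108, 116]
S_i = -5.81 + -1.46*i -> [-5.81, -7.27, -8.73, -10.19, -11.65]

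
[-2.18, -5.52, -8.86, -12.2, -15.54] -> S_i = -2.18 + -3.34*i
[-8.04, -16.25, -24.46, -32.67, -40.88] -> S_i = -8.04 + -8.21*i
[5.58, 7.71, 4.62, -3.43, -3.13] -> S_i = Random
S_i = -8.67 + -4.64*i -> [-8.67, -13.31, -17.95, -22.59, -27.23]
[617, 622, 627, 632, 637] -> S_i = 617 + 5*i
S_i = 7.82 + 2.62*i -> [7.82, 10.44, 13.06, 15.68, 18.3]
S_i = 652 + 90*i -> [652, 742, 832, 922, 1012]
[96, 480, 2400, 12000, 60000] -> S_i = 96*5^i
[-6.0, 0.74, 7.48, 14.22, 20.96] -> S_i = -6.00 + 6.74*i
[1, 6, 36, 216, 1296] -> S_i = 1*6^i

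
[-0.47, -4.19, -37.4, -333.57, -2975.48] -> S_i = -0.47*8.92^i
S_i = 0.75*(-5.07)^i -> [0.75, -3.8, 19.28, -97.74, 495.56]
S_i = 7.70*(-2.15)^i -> [7.7, -16.56, 35.59, -76.53, 164.53]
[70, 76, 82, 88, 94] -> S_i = 70 + 6*i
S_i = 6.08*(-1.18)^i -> [6.08, -7.17, 8.47, -9.99, 11.79]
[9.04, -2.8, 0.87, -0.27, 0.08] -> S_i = 9.04*(-0.31)^i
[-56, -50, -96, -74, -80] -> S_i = Random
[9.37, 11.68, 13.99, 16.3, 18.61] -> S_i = 9.37 + 2.31*i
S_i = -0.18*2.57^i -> [-0.18, -0.46, -1.19, -3.06, -7.85]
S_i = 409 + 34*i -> [409, 443, 477, 511, 545]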